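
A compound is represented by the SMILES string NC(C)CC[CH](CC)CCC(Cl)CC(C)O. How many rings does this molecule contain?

0

In SMILES, each pair of matching ring-closure digits denotes one ring-closing bond; the number of such bonds equals the number of independent rings.
Ring-closure bonds here: 0.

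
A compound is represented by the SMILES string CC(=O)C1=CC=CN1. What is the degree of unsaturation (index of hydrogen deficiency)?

4

Degree of unsaturation = (number of rings) + (number of π bonds).
Ring closures in the SMILES: 1.
π bonds: 3 double bonds (each 1 DoU) → 3 DoU from unsaturation.
Total DoU = 1 + 3 = 4.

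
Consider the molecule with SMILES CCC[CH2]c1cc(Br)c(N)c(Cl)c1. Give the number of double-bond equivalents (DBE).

4

Molecular formula: C10H13BrClN.
DoU = (2C + 2 + N − H − X) / 2, where X is the halogen count and O/S are ignored.
    = (2·10 + 2 + 1 − 13 − 2) / 2 = 8 / 2 = 4.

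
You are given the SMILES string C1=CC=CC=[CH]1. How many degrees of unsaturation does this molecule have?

4

Molecular formula: C6H6.
DoU = (2C + 2 + N − H − X) / 2, where X is the halogen count and O/S are ignored.
    = (2·6 + 2 + 0 − 6 − 0) / 2 = 8 / 2 = 4.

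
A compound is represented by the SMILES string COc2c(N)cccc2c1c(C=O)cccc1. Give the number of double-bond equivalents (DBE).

9

Molecular formula: C14H13NO2.
DoU = (2C + 2 + N − H − X) / 2, where X is the halogen count and O/S are ignored.
    = (2·14 + 2 + 1 − 13 − 0) / 2 = 18 / 2 = 9.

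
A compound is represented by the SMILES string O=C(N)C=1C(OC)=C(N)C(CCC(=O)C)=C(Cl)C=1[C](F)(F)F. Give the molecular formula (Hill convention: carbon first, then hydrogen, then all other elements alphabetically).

C13H14ClF3N2O3

Walk through each heavy atom and fill implicit hydrogens from standard valence (C 4, N 3, O 2, S 2, halogen 1):
  atom 1: O, bond orders sum to 2 (valence 2) → 0 H
  atom 2: C, bond orders sum to 4 (valence 4) → 0 H
  atom 3: N, bond orders sum to 1 (valence 3) → 2 H
  atom 4: C, bond orders sum to 4 (valence 4) → 0 H
  atom 5: C, bond orders sum to 4 (valence 4) → 0 H
  atom 6: O, bond orders sum to 2 (valence 2) → 0 H
  atom 7: C, bond orders sum to 1 (valence 4) → 3 H
  atom 8: C, bond orders sum to 4 (valence 4) → 0 H
  atom 9: N, bond orders sum to 1 (valence 3) → 2 H
  atom 10: C, bond orders sum to 4 (valence 4) → 0 H
  atom 11: C, bond orders sum to 2 (valence 4) → 2 H
  atom 12: C, bond orders sum to 2 (valence 4) → 2 H
  atom 13: C, bond orders sum to 4 (valence 4) → 0 H
  atom 14: O, bond orders sum to 2 (valence 2) → 0 H
  atom 15: C, bond orders sum to 1 (valence 4) → 3 H
  atom 16: C, bond orders sum to 4 (valence 4) → 0 H
  atom 17: Cl (halogen, monovalent) → 0 H
  atom 18: C, bond orders sum to 4 (valence 4) → 0 H
  atom 19: C with explicit H count 0
  atom 20: F (halogen, monovalent) → 0 H
  atom 21: F (halogen, monovalent) → 0 H
  atom 22: F (halogen, monovalent) → 0 H
Totals → C:13, H:14, Cl:1, F:3, N:2, O:3.
In Hill order: C13H14ClF3N2O3.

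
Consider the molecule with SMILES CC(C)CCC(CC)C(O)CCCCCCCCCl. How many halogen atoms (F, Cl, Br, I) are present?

1

Halogen atoms appear at heavy-atom position 19 (1×Cl).
Other groups present: 1 hydroxyl.
Halogen count: 1.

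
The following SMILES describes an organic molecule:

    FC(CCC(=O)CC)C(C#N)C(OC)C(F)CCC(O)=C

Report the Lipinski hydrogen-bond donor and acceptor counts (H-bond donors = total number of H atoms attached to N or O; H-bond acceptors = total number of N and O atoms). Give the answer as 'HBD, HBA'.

Donors: find every N or O and count the H atoms it carries.
  atom 6 (O): bond orders sum to 2 → 0 H
  atom 11 (N): bond orders sum to 3 → 0 H
  atom 13 (O): bond orders sum to 2 → 0 H
  atom 20 (O): bond orders sum to 1 → 1 H
Lipinski HBD = 1.
Acceptors: N atoms = 1, O atoms = 3 → HBA = 4.

1, 4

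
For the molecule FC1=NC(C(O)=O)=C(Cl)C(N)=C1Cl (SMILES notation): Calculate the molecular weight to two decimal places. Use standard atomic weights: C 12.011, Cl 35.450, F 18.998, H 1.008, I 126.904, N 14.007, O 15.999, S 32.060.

First, the molecular formula is C6H3Cl2FN2O2 (counting implicit H from valence).
  C: 6 × 12.011 = 72.066
  Cl: 2 × 35.450 = 70.900
  F: 1 × 18.998 = 18.998
  H: 3 × 1.008 = 3.024
  N: 2 × 14.007 = 28.014
  O: 2 × 15.999 = 31.998
Sum: 6×12.011 + 2×35.450 + 1×18.998 + 3×1.008 + 2×14.007 + 2×15.999 = 225.000 → 225.00 g/mol.

225.00 g/mol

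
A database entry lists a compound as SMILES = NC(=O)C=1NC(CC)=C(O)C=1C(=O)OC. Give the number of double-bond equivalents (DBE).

Degree of unsaturation = (number of rings) + (number of π bonds).
Ring closures in the SMILES: 1.
π bonds: 4 double bonds (each 1 DoU) → 4 DoU from unsaturation.
Total DoU = 1 + 4 = 5.

5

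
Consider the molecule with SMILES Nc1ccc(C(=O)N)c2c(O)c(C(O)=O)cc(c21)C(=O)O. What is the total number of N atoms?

Scan the SMILES for N atoms (remember two-letter symbols like Cl and Br are single atoms).
Nitrogen count: 2.

2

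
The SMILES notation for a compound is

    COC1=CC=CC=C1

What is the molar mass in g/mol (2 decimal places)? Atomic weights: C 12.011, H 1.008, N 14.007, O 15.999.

First, the molecular formula is C7H8O (counting implicit H from valence).
  C: 7 × 12.011 = 84.077
  H: 8 × 1.008 = 8.064
  O: 1 × 15.999 = 15.999
Sum: 7×12.011 + 8×1.008 + 1×15.999 = 108.140 → 108.14 g/mol.

108.14 g/mol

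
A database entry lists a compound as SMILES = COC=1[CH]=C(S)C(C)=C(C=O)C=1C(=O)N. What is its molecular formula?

Walk through each heavy atom and fill implicit hydrogens from standard valence (C 4, N 3, O 2, S 2, halogen 1):
  atom 1: C, bond orders sum to 1 (valence 4) → 3 H
  atom 2: O, bond orders sum to 2 (valence 2) → 0 H
  atom 3: C, bond orders sum to 4 (valence 4) → 0 H
  atom 4: C with explicit H count 1
  atom 5: C, bond orders sum to 4 (valence 4) → 0 H
  atom 6: S, bond orders sum to 1 (valence 2) → 1 H
  atom 7: C, bond orders sum to 4 (valence 4) → 0 H
  atom 8: C, bond orders sum to 1 (valence 4) → 3 H
  atom 9: C, bond orders sum to 4 (valence 4) → 0 H
  atom 10: C, bond orders sum to 3 (valence 4) → 1 H
  atom 11: O, bond orders sum to 2 (valence 2) → 0 H
  atom 12: C, bond orders sum to 4 (valence 4) → 0 H
  atom 13: C, bond orders sum to 4 (valence 4) → 0 H
  atom 14: O, bond orders sum to 2 (valence 2) → 0 H
  atom 15: N, bond orders sum to 1 (valence 3) → 2 H
Totals → C:10, H:11, N:1, O:3, S:1.

C10H11NO3S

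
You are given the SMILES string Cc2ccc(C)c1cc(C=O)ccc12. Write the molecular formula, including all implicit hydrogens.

Walk through each heavy atom and fill implicit hydrogens from standard valence (C 4, N 3, O 2, S 2, halogen 1); for lowercase aromatic atoms, an aromatic c carries 1 H when it has two neighbours and 0 H with three, and aromatic n carries 0 H:
  atom 1: C, bond orders sum to 1 (valence 4) → 3 H
  atom 2: aromatic c, 3 neighbours → 0 H
  atom 3: aromatic c, 2 neighbours → 1 H
  atom 4: aromatic c, 2 neighbours → 1 H
  atom 5: aromatic c, 3 neighbours → 0 H
  atom 6: C, bond orders sum to 1 (valence 4) → 3 H
  atom 7: aromatic c, 3 neighbours → 0 H
  atom 8: aromatic c, 2 neighbours → 1 H
  atom 9: aromatic c, 3 neighbours → 0 H
  atom 10: C, bond orders sum to 3 (valence 4) → 1 H
  atom 11: O, bond orders sum to 2 (valence 2) → 0 H
  atom 12: aromatic c, 2 neighbours → 1 H
  atom 13: aromatic c, 2 neighbours → 1 H
  atom 14: aromatic c, 3 neighbours → 0 H
Totals → C:13, H:12, O:1.

C13H12O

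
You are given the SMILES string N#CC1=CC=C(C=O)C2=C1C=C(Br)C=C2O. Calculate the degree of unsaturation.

10

Molecular formula: C12H6BrNO2.
DoU = (2C + 2 + N − H − X) / 2, where X is the halogen count and O/S are ignored.
    = (2·12 + 2 + 1 − 6 − 1) / 2 = 20 / 2 = 10.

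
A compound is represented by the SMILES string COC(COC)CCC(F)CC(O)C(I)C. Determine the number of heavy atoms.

Every atom symbol written in the SMILES (organic subset) is one heavy atom; implicit H are not written.
Heavy atoms by element → C:11, F:1, I:1, O:3.
Total: 16.

16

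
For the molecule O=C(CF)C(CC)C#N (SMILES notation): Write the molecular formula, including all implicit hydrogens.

Walk through each heavy atom and fill implicit hydrogens from standard valence (C 4, N 3, O 2, S 2, halogen 1):
  atom 1: O, bond orders sum to 2 (valence 2) → 0 H
  atom 2: C, bond orders sum to 4 (valence 4) → 0 H
  atom 3: C, bond orders sum to 2 (valence 4) → 2 H
  atom 4: F (halogen, monovalent) → 0 H
  atom 5: C, bond orders sum to 3 (valence 4) → 1 H
  atom 6: C, bond orders sum to 2 (valence 4) → 2 H
  atom 7: C, bond orders sum to 1 (valence 4) → 3 H
  atom 8: C, bond orders sum to 4 (valence 4) → 0 H
  atom 9: N, bond orders sum to 3 (valence 3) → 0 H
Totals → C:6, H:8, F:1, N:1, O:1.

C6H8FNO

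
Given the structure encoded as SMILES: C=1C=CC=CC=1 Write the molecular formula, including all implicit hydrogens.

Walk through each heavy atom and fill implicit hydrogens from standard valence (C 4, N 3, O 2, S 2, halogen 1):
  atom 1: C, bond orders sum to 3 (valence 4) → 1 H
  atom 2: C, bond orders sum to 3 (valence 4) → 1 H
  atom 3: C, bond orders sum to 3 (valence 4) → 1 H
  atom 4: C, bond orders sum to 3 (valence 4) → 1 H
  atom 5: C, bond orders sum to 3 (valence 4) → 1 H
  atom 6: C, bond orders sum to 3 (valence 4) → 1 H
Totals → C:6, H:6.
In Hill order: C6H6.

C6H6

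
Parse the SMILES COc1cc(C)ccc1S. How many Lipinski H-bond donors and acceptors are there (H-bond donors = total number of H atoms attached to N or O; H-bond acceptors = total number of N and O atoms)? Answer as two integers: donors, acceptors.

Donors: find every N or O and count the H atoms it carries.
  atom 2 (O): bond orders sum to 2 → 0 H
Lipinski HBD = 0.
Acceptors: N atoms = 0, O atoms = 1 → HBA = 1.

0, 1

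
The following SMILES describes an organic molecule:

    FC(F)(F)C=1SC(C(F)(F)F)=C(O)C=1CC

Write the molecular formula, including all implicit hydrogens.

C8H6F6OS

Walk through each heavy atom and fill implicit hydrogens from standard valence (C 4, N 3, O 2, S 2, halogen 1):
  atom 1: F (halogen, monovalent) → 0 H
  atom 2: C, bond orders sum to 4 (valence 4) → 0 H
  atom 3: F (halogen, monovalent) → 0 H
  atom 4: F (halogen, monovalent) → 0 H
  atom 5: C, bond orders sum to 4 (valence 4) → 0 H
  atom 6: S, bond orders sum to 2 (valence 2) → 0 H
  atom 7: C, bond orders sum to 4 (valence 4) → 0 H
  atom 8: C, bond orders sum to 4 (valence 4) → 0 H
  atom 9: F (halogen, monovalent) → 0 H
  atom 10: F (halogen, monovalent) → 0 H
  atom 11: F (halogen, monovalent) → 0 H
  atom 12: C, bond orders sum to 4 (valence 4) → 0 H
  atom 13: O, bond orders sum to 1 (valence 2) → 1 H
  atom 14: C, bond orders sum to 4 (valence 4) → 0 H
  atom 15: C, bond orders sum to 2 (valence 4) → 2 H
  atom 16: C, bond orders sum to 1 (valence 4) → 3 H
Totals → C:8, H:6, F:6, O:1, S:1.
In Hill order: C8H6F6OS.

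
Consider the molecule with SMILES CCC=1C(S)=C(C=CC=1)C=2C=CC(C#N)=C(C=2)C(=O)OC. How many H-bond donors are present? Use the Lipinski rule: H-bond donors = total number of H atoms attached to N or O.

0

Donors: find every N or O and count the H atoms it carries.
  atom 15 (N): bond orders sum to 3 → 0 H
  atom 19 (O): bond orders sum to 2 → 0 H
  atom 20 (O): bond orders sum to 2 → 0 H
Lipinski HBD = 0.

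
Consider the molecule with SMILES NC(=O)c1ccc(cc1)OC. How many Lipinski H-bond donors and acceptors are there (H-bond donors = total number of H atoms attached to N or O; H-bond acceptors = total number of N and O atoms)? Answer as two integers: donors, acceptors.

2, 3

Donors: find every N or O and count the H atoms it carries.
  atom 1 (N): bond orders sum to 1 → 2 H
  atom 3 (O): bond orders sum to 2 → 0 H
  atom 10 (O): bond orders sum to 2 → 0 H
Lipinski HBD = 2.
Acceptors: N atoms = 1, O atoms = 2 → HBA = 3.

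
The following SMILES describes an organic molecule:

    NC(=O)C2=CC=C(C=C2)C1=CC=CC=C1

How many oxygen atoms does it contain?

1

Scan the SMILES for O atoms (remember two-letter symbols like Cl and Br are single atoms).
Oxygen count: 1.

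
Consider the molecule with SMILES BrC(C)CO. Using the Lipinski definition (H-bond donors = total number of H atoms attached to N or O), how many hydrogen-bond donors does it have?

Donors: find every N or O and count the H atoms it carries.
  atom 5 (O): bond orders sum to 1 → 1 H
Lipinski HBD = 1.

1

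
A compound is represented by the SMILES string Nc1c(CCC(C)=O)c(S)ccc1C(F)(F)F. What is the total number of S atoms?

Scan the SMILES for S atoms (remember two-letter symbols like Cl and Br are single atoms).
Sulfur count: 1.

1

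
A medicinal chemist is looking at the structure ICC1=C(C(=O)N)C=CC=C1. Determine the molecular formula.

C8H8INO

Walk through each heavy atom and fill implicit hydrogens from standard valence (C 4, N 3, O 2, S 2, halogen 1):
  atom 1: I (halogen, monovalent) → 0 H
  atom 2: C, bond orders sum to 2 (valence 4) → 2 H
  atom 3: C, bond orders sum to 4 (valence 4) → 0 H
  atom 4: C, bond orders sum to 4 (valence 4) → 0 H
  atom 5: C, bond orders sum to 4 (valence 4) → 0 H
  atom 6: O, bond orders sum to 2 (valence 2) → 0 H
  atom 7: N, bond orders sum to 1 (valence 3) → 2 H
  atom 8: C, bond orders sum to 3 (valence 4) → 1 H
  atom 9: C, bond orders sum to 3 (valence 4) → 1 H
  atom 10: C, bond orders sum to 3 (valence 4) → 1 H
  atom 11: C, bond orders sum to 3 (valence 4) → 1 H
Totals → C:8, H:8, I:1, N:1, O:1.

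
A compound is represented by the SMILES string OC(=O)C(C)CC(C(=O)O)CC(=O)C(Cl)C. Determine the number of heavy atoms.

16

Every atom symbol written in the SMILES (organic subset) is one heavy atom; implicit H are not written.
Heavy atoms by element → C:10, Cl:1, O:5.
Total: 16.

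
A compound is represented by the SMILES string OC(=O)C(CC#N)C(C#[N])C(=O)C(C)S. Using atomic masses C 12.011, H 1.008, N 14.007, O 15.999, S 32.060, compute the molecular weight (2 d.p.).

226.25 g/mol

First, the molecular formula is C9H10N2O3S (counting implicit H from valence).
  C: 9 × 12.011 = 108.099
  H: 10 × 1.008 = 10.080
  N: 2 × 14.007 = 28.014
  O: 3 × 15.999 = 47.997
  S: 1 × 32.060 = 32.060
Sum: 9×12.011 + 10×1.008 + 2×14.007 + 3×15.999 + 1×32.060 = 226.250 → 226.25 g/mol.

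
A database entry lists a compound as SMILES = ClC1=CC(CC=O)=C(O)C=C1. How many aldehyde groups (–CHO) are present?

1

The aldehyde motif appears at heavy-atom position 6 in the SMILES.
Other groups present: 1 hydroxyl.
Aldehyde count: 1.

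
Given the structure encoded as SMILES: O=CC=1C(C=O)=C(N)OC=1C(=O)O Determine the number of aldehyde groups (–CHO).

The aldehyde motif appears at heavy-atom positions 2, 5 in the SMILES.
Other groups present: 1 carboxylic acid, 1 primary amine.
Aldehyde count: 2.

2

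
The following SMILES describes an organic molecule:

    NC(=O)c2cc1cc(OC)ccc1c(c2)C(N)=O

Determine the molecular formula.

Walk through each heavy atom and fill implicit hydrogens from standard valence (C 4, N 3, O 2, S 2, halogen 1); for lowercase aromatic atoms, an aromatic c carries 1 H when it has two neighbours and 0 H with three, and aromatic n carries 0 H:
  atom 1: N, bond orders sum to 1 (valence 3) → 2 H
  atom 2: C, bond orders sum to 4 (valence 4) → 0 H
  atom 3: O, bond orders sum to 2 (valence 2) → 0 H
  atom 4: aromatic c, 3 neighbours → 0 H
  atom 5: aromatic c, 2 neighbours → 1 H
  atom 6: aromatic c, 3 neighbours → 0 H
  atom 7: aromatic c, 2 neighbours → 1 H
  atom 8: aromatic c, 3 neighbours → 0 H
  atom 9: O, bond orders sum to 2 (valence 2) → 0 H
  atom 10: C, bond orders sum to 1 (valence 4) → 3 H
  atom 11: aromatic c, 2 neighbours → 1 H
  atom 12: aromatic c, 2 neighbours → 1 H
  atom 13: aromatic c, 3 neighbours → 0 H
  atom 14: aromatic c, 3 neighbours → 0 H
  atom 15: aromatic c, 2 neighbours → 1 H
  atom 16: C, bond orders sum to 4 (valence 4) → 0 H
  atom 17: N, bond orders sum to 1 (valence 3) → 2 H
  atom 18: O, bond orders sum to 2 (valence 2) → 0 H
Totals → C:13, H:12, N:2, O:3.

C13H12N2O3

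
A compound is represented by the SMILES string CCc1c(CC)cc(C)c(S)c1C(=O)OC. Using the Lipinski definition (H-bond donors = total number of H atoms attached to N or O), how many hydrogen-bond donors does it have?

0

Donors: find every N or O and count the H atoms it carries.
  atom 14 (O): bond orders sum to 2 → 0 H
  atom 15 (O): bond orders sum to 2 → 0 H
Lipinski HBD = 0.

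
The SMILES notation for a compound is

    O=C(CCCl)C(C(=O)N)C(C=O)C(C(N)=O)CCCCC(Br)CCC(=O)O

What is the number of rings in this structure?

0

In SMILES, each pair of matching ring-closure digits denotes one ring-closing bond; the number of such bonds equals the number of independent rings.
Ring-closure bonds here: 0.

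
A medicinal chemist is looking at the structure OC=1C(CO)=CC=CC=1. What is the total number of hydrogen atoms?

Walk through each heavy atom and fill implicit hydrogens from standard valence (C 4, N 3, O 2, S 2, halogen 1):
  atom 1: O, bond orders sum to 1 (valence 2) → 1 H
  atom 2: C, bond orders sum to 4 (valence 4) → 0 H
  atom 3: C, bond orders sum to 4 (valence 4) → 0 H
  atom 4: C, bond orders sum to 2 (valence 4) → 2 H
  atom 5: O, bond orders sum to 1 (valence 2) → 1 H
  atom 6: C, bond orders sum to 3 (valence 4) → 1 H
  atom 7: C, bond orders sum to 3 (valence 4) → 1 H
  atom 8: C, bond orders sum to 3 (valence 4) → 1 H
  atom 9: C, bond orders sum to 3 (valence 4) → 1 H
Total hydrogens: 8.

8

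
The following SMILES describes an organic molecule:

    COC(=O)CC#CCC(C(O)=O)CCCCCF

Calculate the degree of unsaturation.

4

Molecular formula: C13H19FO4.
DoU = (2C + 2 + N − H − X) / 2, where X is the halogen count and O/S are ignored.
    = (2·13 + 2 + 0 − 19 − 1) / 2 = 8 / 2 = 4.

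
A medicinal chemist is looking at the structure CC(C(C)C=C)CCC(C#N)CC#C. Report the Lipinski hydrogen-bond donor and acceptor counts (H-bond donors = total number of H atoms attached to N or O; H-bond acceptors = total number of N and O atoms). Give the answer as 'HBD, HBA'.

0, 1

Donors: find every N or O and count the H atoms it carries.
  atom 11 (N): bond orders sum to 3 → 0 H
Lipinski HBD = 0.
Acceptors: N atoms = 1, O atoms = 0 → HBA = 1.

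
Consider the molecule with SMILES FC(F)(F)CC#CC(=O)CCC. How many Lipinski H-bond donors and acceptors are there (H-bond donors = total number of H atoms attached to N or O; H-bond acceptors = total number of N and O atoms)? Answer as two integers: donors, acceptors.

Donors: find every N or O and count the H atoms it carries.
  atom 9 (O): bond orders sum to 2 → 0 H
Lipinski HBD = 0.
Acceptors: N atoms = 0, O atoms = 1 → HBA = 1.

0, 1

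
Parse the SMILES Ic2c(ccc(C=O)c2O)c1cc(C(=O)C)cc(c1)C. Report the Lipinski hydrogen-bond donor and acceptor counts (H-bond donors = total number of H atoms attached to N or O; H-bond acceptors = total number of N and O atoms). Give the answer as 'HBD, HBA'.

Donors: find every N or O and count the H atoms it carries.
  atom 8 (O): bond orders sum to 2 → 0 H
  atom 10 (O): bond orders sum to 1 → 1 H
  atom 15 (O): bond orders sum to 2 → 0 H
Lipinski HBD = 1.
Acceptors: N atoms = 0, O atoms = 3 → HBA = 3.

1, 3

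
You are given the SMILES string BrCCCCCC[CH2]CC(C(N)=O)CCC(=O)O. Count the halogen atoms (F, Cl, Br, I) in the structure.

Halogen atoms appear at heavy-atom position 1 (1×Br).
Other groups present: 1 amide, 1 carboxylic acid.
Halogen count: 1.

1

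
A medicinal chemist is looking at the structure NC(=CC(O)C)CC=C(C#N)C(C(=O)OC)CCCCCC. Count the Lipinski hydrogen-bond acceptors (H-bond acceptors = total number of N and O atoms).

N atoms: 2; O atoms: 3.
Lipinski HBA = 2 + 3 = 5.

5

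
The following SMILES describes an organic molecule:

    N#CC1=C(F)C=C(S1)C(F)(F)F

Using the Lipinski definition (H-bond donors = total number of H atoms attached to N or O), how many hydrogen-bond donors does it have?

0

Donors: find every N or O and count the H atoms it carries.
  atom 1 (N): bond orders sum to 3 → 0 H
Lipinski HBD = 0.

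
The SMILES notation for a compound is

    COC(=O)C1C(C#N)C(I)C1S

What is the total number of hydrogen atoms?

8

Walk through each heavy atom and fill implicit hydrogens from standard valence (C 4, N 3, O 2, S 2, halogen 1):
  atom 1: C, bond orders sum to 1 (valence 4) → 3 H
  atom 2: O, bond orders sum to 2 (valence 2) → 0 H
  atom 3: C, bond orders sum to 4 (valence 4) → 0 H
  atom 4: O, bond orders sum to 2 (valence 2) → 0 H
  atom 5: C, bond orders sum to 3 (valence 4) → 1 H
  atom 6: C, bond orders sum to 3 (valence 4) → 1 H
  atom 7: C, bond orders sum to 4 (valence 4) → 0 H
  atom 8: N, bond orders sum to 3 (valence 3) → 0 H
  atom 9: C, bond orders sum to 3 (valence 4) → 1 H
  atom 10: I (halogen, monovalent) → 0 H
  atom 11: C, bond orders sum to 3 (valence 4) → 1 H
  atom 12: S, bond orders sum to 1 (valence 2) → 1 H
Total hydrogens: 8.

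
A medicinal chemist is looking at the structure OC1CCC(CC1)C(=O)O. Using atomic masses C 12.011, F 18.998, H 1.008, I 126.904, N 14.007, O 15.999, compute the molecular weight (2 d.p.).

144.17 g/mol

First, the molecular formula is C7H12O3 (counting implicit H from valence).
  C: 7 × 12.011 = 84.077
  H: 12 × 1.008 = 12.096
  O: 3 × 15.999 = 47.997
Sum: 7×12.011 + 12×1.008 + 3×15.999 = 144.170 → 144.17 g/mol.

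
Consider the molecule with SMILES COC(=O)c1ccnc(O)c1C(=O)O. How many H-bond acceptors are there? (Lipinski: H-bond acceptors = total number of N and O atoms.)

6

N atoms: 1; O atoms: 5.
Lipinski HBA = 1 + 5 = 6.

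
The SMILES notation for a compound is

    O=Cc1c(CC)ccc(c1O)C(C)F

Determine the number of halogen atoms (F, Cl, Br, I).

Halogen atoms appear at heavy-atom position 14 (1×F).
Other groups present: 1 aldehyde, 1 hydroxyl.
Halogen count: 1.

1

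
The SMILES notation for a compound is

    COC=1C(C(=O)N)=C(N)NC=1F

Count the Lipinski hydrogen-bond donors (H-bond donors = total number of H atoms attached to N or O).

5

Donors: find every N or O and count the H atoms it carries.
  atom 2 (O): bond orders sum to 2 → 0 H
  atom 6 (O): bond orders sum to 2 → 0 H
  atom 7 (N): bond orders sum to 1 → 2 H
  atom 9 (N): bond orders sum to 1 → 2 H
  atom 10 (N): bond orders sum to 2 → 1 H
Lipinski HBD = 5.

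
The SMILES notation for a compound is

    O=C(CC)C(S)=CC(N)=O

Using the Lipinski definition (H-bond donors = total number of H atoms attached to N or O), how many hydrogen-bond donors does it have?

Donors: find every N or O and count the H atoms it carries.
  atom 1 (O): bond orders sum to 2 → 0 H
  atom 9 (N): bond orders sum to 1 → 2 H
  atom 10 (O): bond orders sum to 2 → 0 H
Lipinski HBD = 2.

2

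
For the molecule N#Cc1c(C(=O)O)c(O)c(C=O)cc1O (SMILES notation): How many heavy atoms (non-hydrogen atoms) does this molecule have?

15

Every atom symbol written in the SMILES (organic subset) is one heavy atom; implicit H are not written.
Heavy atoms by element → C:9, N:1, O:5.
Total: 15.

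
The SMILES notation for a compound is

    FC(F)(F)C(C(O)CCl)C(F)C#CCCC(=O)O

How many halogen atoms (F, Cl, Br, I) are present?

5

Halogen atoms appear at heavy-atom positions 1, 3, 4, 9, 11 (1×Cl, 4×F).
Other groups present: 1 alkyne, 1 carboxylic acid, 1 hydroxyl.
Halogen count: 5.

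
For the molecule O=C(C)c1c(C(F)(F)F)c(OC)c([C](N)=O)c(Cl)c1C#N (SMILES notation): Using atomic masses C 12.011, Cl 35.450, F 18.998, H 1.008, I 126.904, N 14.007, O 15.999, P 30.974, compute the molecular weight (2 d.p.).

320.65 g/mol

First, the molecular formula is C12H8ClF3N2O3 (counting implicit H from valence).
  C: 12 × 12.011 = 144.132
  Cl: 1 × 35.450 = 35.450
  F: 3 × 18.998 = 56.994
  H: 8 × 1.008 = 8.064
  N: 2 × 14.007 = 28.014
  O: 3 × 15.999 = 47.997
Sum: 12×12.011 + 1×35.450 + 3×18.998 + 8×1.008 + 2×14.007 + 3×15.999 = 320.651 → 320.65 g/mol.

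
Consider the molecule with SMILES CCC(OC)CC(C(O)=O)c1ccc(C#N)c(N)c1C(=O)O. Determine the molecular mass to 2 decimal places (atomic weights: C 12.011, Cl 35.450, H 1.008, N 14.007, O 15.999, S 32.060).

First, the molecular formula is C15H18N2O5 (counting implicit H from valence).
  C: 15 × 12.011 = 180.165
  H: 18 × 1.008 = 18.144
  N: 2 × 14.007 = 28.014
  O: 5 × 15.999 = 79.995
Sum: 15×12.011 + 18×1.008 + 2×14.007 + 5×15.999 = 306.318 → 306.32 g/mol.

306.32 g/mol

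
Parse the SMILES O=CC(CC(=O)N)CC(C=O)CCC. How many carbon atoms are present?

10

Count every carbon token in the SMILES (each C, including those in ring-closure positions and inside branches).
Carbon count: 10.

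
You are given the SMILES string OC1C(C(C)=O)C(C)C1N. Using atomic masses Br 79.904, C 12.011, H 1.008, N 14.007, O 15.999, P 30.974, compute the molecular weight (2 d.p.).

First, the molecular formula is C7H13NO2 (counting implicit H from valence).
  C: 7 × 12.011 = 84.077
  H: 13 × 1.008 = 13.104
  N: 1 × 14.007 = 14.007
  O: 2 × 15.999 = 31.998
Sum: 7×12.011 + 13×1.008 + 1×14.007 + 2×15.999 = 143.186 → 143.19 g/mol.

143.19 g/mol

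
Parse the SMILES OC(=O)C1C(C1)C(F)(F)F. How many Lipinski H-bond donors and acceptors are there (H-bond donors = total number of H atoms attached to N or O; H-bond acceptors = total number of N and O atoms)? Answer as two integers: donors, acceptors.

Donors: find every N or O and count the H atoms it carries.
  atom 1 (O): bond orders sum to 1 → 1 H
  atom 3 (O): bond orders sum to 2 → 0 H
Lipinski HBD = 1.
Acceptors: N atoms = 0, O atoms = 2 → HBA = 2.

1, 2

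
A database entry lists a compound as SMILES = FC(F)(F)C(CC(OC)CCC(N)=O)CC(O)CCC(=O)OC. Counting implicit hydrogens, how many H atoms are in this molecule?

24

Walk through each heavy atom and fill implicit hydrogens from standard valence (C 4, N 3, O 2, S 2, halogen 1):
  atom 1: F (halogen, monovalent) → 0 H
  atom 2: C, bond orders sum to 4 (valence 4) → 0 H
  atom 3: F (halogen, monovalent) → 0 H
  atom 4: F (halogen, monovalent) → 0 H
  atom 5: C, bond orders sum to 3 (valence 4) → 1 H
  atom 6: C, bond orders sum to 2 (valence 4) → 2 H
  atom 7: C, bond orders sum to 3 (valence 4) → 1 H
  atom 8: O, bond orders sum to 2 (valence 2) → 0 H
  atom 9: C, bond orders sum to 1 (valence 4) → 3 H
  atom 10: C, bond orders sum to 2 (valence 4) → 2 H
  atom 11: C, bond orders sum to 2 (valence 4) → 2 H
  atom 12: C, bond orders sum to 4 (valence 4) → 0 H
  atom 13: N, bond orders sum to 1 (valence 3) → 2 H
  atom 14: O, bond orders sum to 2 (valence 2) → 0 H
  atom 15: C, bond orders sum to 2 (valence 4) → 2 H
  atom 16: C, bond orders sum to 3 (valence 4) → 1 H
  atom 17: O, bond orders sum to 1 (valence 2) → 1 H
  atom 18: C, bond orders sum to 2 (valence 4) → 2 H
  atom 19: C, bond orders sum to 2 (valence 4) → 2 H
  atom 20: C, bond orders sum to 4 (valence 4) → 0 H
  atom 21: O, bond orders sum to 2 (valence 2) → 0 H
  atom 22: O, bond orders sum to 2 (valence 2) → 0 H
  atom 23: C, bond orders sum to 1 (valence 4) → 3 H
Total hydrogens: 24.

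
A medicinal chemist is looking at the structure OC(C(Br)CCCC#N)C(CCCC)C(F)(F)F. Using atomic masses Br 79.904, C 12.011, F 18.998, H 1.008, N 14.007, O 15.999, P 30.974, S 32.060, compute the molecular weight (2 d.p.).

First, the molecular formula is C12H19BrF3NO (counting implicit H from valence).
  Br: 1 × 79.904 = 79.904
  C: 12 × 12.011 = 144.132
  F: 3 × 18.998 = 56.994
  H: 19 × 1.008 = 19.152
  N: 1 × 14.007 = 14.007
  O: 1 × 15.999 = 15.999
Sum: 1×79.904 + 12×12.011 + 3×18.998 + 19×1.008 + 1×14.007 + 1×15.999 = 330.188 → 330.19 g/mol.

330.19 g/mol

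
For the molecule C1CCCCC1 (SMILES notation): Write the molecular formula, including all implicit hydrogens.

C6H12

Walk through each heavy atom and fill implicit hydrogens from standard valence (C 4, N 3, O 2, S 2, halogen 1):
  atom 1: C, bond orders sum to 2 (valence 4) → 2 H
  atom 2: C, bond orders sum to 2 (valence 4) → 2 H
  atom 3: C, bond orders sum to 2 (valence 4) → 2 H
  atom 4: C, bond orders sum to 2 (valence 4) → 2 H
  atom 5: C, bond orders sum to 2 (valence 4) → 2 H
  atom 6: C, bond orders sum to 2 (valence 4) → 2 H
Totals → C:6, H:12.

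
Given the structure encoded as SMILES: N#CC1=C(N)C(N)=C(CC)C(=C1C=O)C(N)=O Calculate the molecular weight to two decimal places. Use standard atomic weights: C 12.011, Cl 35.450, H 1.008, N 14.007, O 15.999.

First, the molecular formula is C11H12N4O2 (counting implicit H from valence).
  C: 11 × 12.011 = 132.121
  H: 12 × 1.008 = 12.096
  N: 4 × 14.007 = 56.028
  O: 2 × 15.999 = 31.998
Sum: 11×12.011 + 12×1.008 + 4×14.007 + 2×15.999 = 232.243 → 232.24 g/mol.

232.24 g/mol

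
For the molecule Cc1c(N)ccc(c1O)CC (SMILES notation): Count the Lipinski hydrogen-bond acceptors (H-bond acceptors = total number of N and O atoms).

2

N atoms: 1; O atoms: 1.
Lipinski HBA = 1 + 1 = 2.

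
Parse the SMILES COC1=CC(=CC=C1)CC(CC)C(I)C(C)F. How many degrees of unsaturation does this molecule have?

4

Degree of unsaturation = (number of rings) + (number of π bonds).
Ring closures in the SMILES: 1.
π bonds: 3 double bonds (each 1 DoU) → 3 DoU from unsaturation.
Total DoU = 1 + 3 = 4.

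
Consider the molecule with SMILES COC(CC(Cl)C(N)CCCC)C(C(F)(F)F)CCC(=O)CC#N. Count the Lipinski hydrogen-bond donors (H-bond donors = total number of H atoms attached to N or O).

Donors: find every N or O and count the H atoms it carries.
  atom 2 (O): bond orders sum to 2 → 0 H
  atom 8 (N): bond orders sum to 1 → 2 H
  atom 21 (O): bond orders sum to 2 → 0 H
  atom 24 (N): bond orders sum to 3 → 0 H
Lipinski HBD = 2.

2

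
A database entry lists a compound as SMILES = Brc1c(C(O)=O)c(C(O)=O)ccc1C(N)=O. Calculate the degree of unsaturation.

7

Molecular formula: C9H6BrNO5.
DoU = (2C + 2 + N − H − X) / 2, where X is the halogen count and O/S are ignored.
    = (2·9 + 2 + 1 − 6 − 1) / 2 = 14 / 2 = 7.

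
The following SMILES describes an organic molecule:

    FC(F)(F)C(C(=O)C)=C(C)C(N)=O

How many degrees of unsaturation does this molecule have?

3

Degree of unsaturation = (number of rings) + (number of π bonds).
Ring closures in the SMILES: 0.
π bonds: 3 double bonds (each 1 DoU) → 3 DoU from unsaturation.
Total DoU = 0 + 3 = 3.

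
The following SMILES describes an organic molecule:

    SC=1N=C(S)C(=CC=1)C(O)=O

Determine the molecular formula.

Walk through each heavy atom and fill implicit hydrogens from standard valence (C 4, N 3, O 2, S 2, halogen 1):
  atom 1: S, bond orders sum to 1 (valence 2) → 1 H
  atom 2: C, bond orders sum to 4 (valence 4) → 0 H
  atom 3: N, bond orders sum to 3 (valence 3) → 0 H
  atom 4: C, bond orders sum to 4 (valence 4) → 0 H
  atom 5: S, bond orders sum to 1 (valence 2) → 1 H
  atom 6: C, bond orders sum to 4 (valence 4) → 0 H
  atom 7: C, bond orders sum to 3 (valence 4) → 1 H
  atom 8: C, bond orders sum to 3 (valence 4) → 1 H
  atom 9: C, bond orders sum to 4 (valence 4) → 0 H
  atom 10: O, bond orders sum to 1 (valence 2) → 1 H
  atom 11: O, bond orders sum to 2 (valence 2) → 0 H
Totals → C:6, H:5, N:1, O:2, S:2.

C6H5NO2S2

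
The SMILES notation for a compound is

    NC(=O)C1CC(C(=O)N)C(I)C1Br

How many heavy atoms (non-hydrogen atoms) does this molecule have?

Every atom symbol written in the SMILES (organic subset) is one heavy atom; implicit H are not written.
Heavy atoms by element → Br:1, C:7, I:1, N:2, O:2.
Total: 13.

13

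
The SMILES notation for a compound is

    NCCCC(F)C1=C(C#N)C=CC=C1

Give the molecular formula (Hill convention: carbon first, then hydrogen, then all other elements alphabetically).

Walk through each heavy atom and fill implicit hydrogens from standard valence (C 4, N 3, O 2, S 2, halogen 1):
  atom 1: N, bond orders sum to 1 (valence 3) → 2 H
  atom 2: C, bond orders sum to 2 (valence 4) → 2 H
  atom 3: C, bond orders sum to 2 (valence 4) → 2 H
  atom 4: C, bond orders sum to 2 (valence 4) → 2 H
  atom 5: C, bond orders sum to 3 (valence 4) → 1 H
  atom 6: F (halogen, monovalent) → 0 H
  atom 7: C, bond orders sum to 4 (valence 4) → 0 H
  atom 8: C, bond orders sum to 4 (valence 4) → 0 H
  atom 9: C, bond orders sum to 4 (valence 4) → 0 H
  atom 10: N, bond orders sum to 3 (valence 3) → 0 H
  atom 11: C, bond orders sum to 3 (valence 4) → 1 H
  atom 12: C, bond orders sum to 3 (valence 4) → 1 H
  atom 13: C, bond orders sum to 3 (valence 4) → 1 H
  atom 14: C, bond orders sum to 3 (valence 4) → 1 H
Totals → C:11, H:13, F:1, N:2.

C11H13FN2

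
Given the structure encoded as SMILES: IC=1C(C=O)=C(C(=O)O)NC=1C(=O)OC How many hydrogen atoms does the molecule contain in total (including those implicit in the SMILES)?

Walk through each heavy atom and fill implicit hydrogens from standard valence (C 4, N 3, O 2, S 2, halogen 1):
  atom 1: I (halogen, monovalent) → 0 H
  atom 2: C, bond orders sum to 4 (valence 4) → 0 H
  atom 3: C, bond orders sum to 4 (valence 4) → 0 H
  atom 4: C, bond orders sum to 3 (valence 4) → 1 H
  atom 5: O, bond orders sum to 2 (valence 2) → 0 H
  atom 6: C, bond orders sum to 4 (valence 4) → 0 H
  atom 7: C, bond orders sum to 4 (valence 4) → 0 H
  atom 8: O, bond orders sum to 2 (valence 2) → 0 H
  atom 9: O, bond orders sum to 1 (valence 2) → 1 H
  atom 10: N, bond orders sum to 2 (valence 3) → 1 H
  atom 11: C, bond orders sum to 4 (valence 4) → 0 H
  atom 12: C, bond orders sum to 4 (valence 4) → 0 H
  atom 13: O, bond orders sum to 2 (valence 2) → 0 H
  atom 14: O, bond orders sum to 2 (valence 2) → 0 H
  atom 15: C, bond orders sum to 1 (valence 4) → 3 H
Total hydrogens: 6.

6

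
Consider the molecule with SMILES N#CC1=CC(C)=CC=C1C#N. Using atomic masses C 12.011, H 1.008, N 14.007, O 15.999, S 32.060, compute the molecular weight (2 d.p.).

142.16 g/mol

First, the molecular formula is C9H6N2 (counting implicit H from valence).
  C: 9 × 12.011 = 108.099
  H: 6 × 1.008 = 6.048
  N: 2 × 14.007 = 28.014
Sum: 9×12.011 + 6×1.008 + 2×14.007 = 142.161 → 142.16 g/mol.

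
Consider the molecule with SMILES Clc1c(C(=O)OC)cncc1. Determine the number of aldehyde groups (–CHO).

0

Scan the SMILES for the aldehyde motif — none present.
Groups that are present: 1 ester.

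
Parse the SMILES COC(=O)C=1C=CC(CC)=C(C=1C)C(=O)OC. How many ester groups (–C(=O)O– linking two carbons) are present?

2

The ester motif appears at heavy-atom positions 3, 14 in the SMILES.
Ester count: 2.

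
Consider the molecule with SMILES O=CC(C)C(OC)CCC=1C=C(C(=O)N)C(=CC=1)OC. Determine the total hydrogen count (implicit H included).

21

Walk through each heavy atom and fill implicit hydrogens from standard valence (C 4, N 3, O 2, S 2, halogen 1):
  atom 1: O, bond orders sum to 2 (valence 2) → 0 H
  atom 2: C, bond orders sum to 3 (valence 4) → 1 H
  atom 3: C, bond orders sum to 3 (valence 4) → 1 H
  atom 4: C, bond orders sum to 1 (valence 4) → 3 H
  atom 5: C, bond orders sum to 3 (valence 4) → 1 H
  atom 6: O, bond orders sum to 2 (valence 2) → 0 H
  atom 7: C, bond orders sum to 1 (valence 4) → 3 H
  atom 8: C, bond orders sum to 2 (valence 4) → 2 H
  atom 9: C, bond orders sum to 2 (valence 4) → 2 H
  atom 10: C, bond orders sum to 4 (valence 4) → 0 H
  atom 11: C, bond orders sum to 3 (valence 4) → 1 H
  atom 12: C, bond orders sum to 4 (valence 4) → 0 H
  atom 13: C, bond orders sum to 4 (valence 4) → 0 H
  atom 14: O, bond orders sum to 2 (valence 2) → 0 H
  atom 15: N, bond orders sum to 1 (valence 3) → 2 H
  atom 16: C, bond orders sum to 4 (valence 4) → 0 H
  atom 17: C, bond orders sum to 3 (valence 4) → 1 H
  atom 18: C, bond orders sum to 3 (valence 4) → 1 H
  atom 19: O, bond orders sum to 2 (valence 2) → 0 H
  atom 20: C, bond orders sum to 1 (valence 4) → 3 H
Total hydrogens: 21.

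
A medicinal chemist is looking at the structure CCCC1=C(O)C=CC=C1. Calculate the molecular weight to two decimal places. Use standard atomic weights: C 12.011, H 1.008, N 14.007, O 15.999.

First, the molecular formula is C9H12O (counting implicit H from valence).
  C: 9 × 12.011 = 108.099
  H: 12 × 1.008 = 12.096
  O: 1 × 15.999 = 15.999
Sum: 9×12.011 + 12×1.008 + 1×15.999 = 136.194 → 136.19 g/mol.

136.19 g/mol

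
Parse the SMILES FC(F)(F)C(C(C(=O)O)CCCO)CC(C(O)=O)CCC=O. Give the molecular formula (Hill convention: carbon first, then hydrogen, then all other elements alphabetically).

Walk through each heavy atom and fill implicit hydrogens from standard valence (C 4, N 3, O 2, S 2, halogen 1):
  atom 1: F (halogen, monovalent) → 0 H
  atom 2: C, bond orders sum to 4 (valence 4) → 0 H
  atom 3: F (halogen, monovalent) → 0 H
  atom 4: F (halogen, monovalent) → 0 H
  atom 5: C, bond orders sum to 3 (valence 4) → 1 H
  atom 6: C, bond orders sum to 3 (valence 4) → 1 H
  atom 7: C, bond orders sum to 4 (valence 4) → 0 H
  atom 8: O, bond orders sum to 2 (valence 2) → 0 H
  atom 9: O, bond orders sum to 1 (valence 2) → 1 H
  atom 10: C, bond orders sum to 2 (valence 4) → 2 H
  atom 11: C, bond orders sum to 2 (valence 4) → 2 H
  atom 12: C, bond orders sum to 2 (valence 4) → 2 H
  atom 13: O, bond orders sum to 1 (valence 2) → 1 H
  atom 14: C, bond orders sum to 2 (valence 4) → 2 H
  atom 15: C, bond orders sum to 3 (valence 4) → 1 H
  atom 16: C, bond orders sum to 4 (valence 4) → 0 H
  atom 17: O, bond orders sum to 1 (valence 2) → 1 H
  atom 18: O, bond orders sum to 2 (valence 2) → 0 H
  atom 19: C, bond orders sum to 2 (valence 4) → 2 H
  atom 20: C, bond orders sum to 2 (valence 4) → 2 H
  atom 21: C, bond orders sum to 3 (valence 4) → 1 H
  atom 22: O, bond orders sum to 2 (valence 2) → 0 H
Totals → C:13, H:19, F:3, O:6.

C13H19F3O6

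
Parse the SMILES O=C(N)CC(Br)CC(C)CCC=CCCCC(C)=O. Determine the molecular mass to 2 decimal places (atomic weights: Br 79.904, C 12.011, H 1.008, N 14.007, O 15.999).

332.28 g/mol

First, the molecular formula is C15H26BrNO2 (counting implicit H from valence).
  Br: 1 × 79.904 = 79.904
  C: 15 × 12.011 = 180.165
  H: 26 × 1.008 = 26.208
  N: 1 × 14.007 = 14.007
  O: 2 × 15.999 = 31.998
Sum: 1×79.904 + 15×12.011 + 26×1.008 + 1×14.007 + 2×15.999 = 332.282 → 332.28 g/mol.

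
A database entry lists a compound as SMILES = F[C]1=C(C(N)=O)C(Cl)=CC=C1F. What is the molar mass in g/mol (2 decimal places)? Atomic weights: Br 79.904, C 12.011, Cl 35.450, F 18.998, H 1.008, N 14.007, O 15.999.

First, the molecular formula is C7H4ClF2NO (counting implicit H from valence).
  C: 7 × 12.011 = 84.077
  Cl: 1 × 35.450 = 35.450
  F: 2 × 18.998 = 37.996
  H: 4 × 1.008 = 4.032
  N: 1 × 14.007 = 14.007
  O: 1 × 15.999 = 15.999
Sum: 7×12.011 + 1×35.450 + 2×18.998 + 4×1.008 + 1×14.007 + 1×15.999 = 191.561 → 191.56 g/mol.

191.56 g/mol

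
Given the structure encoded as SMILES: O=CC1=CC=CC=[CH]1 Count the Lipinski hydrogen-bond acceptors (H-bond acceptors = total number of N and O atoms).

1

N atoms: 0; O atoms: 1.
Lipinski HBA = 0 + 1 = 1.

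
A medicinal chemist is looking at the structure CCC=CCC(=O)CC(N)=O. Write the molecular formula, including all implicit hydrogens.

Walk through each heavy atom and fill implicit hydrogens from standard valence (C 4, N 3, O 2, S 2, halogen 1):
  atom 1: C, bond orders sum to 1 (valence 4) → 3 H
  atom 2: C, bond orders sum to 2 (valence 4) → 2 H
  atom 3: C, bond orders sum to 3 (valence 4) → 1 H
  atom 4: C, bond orders sum to 3 (valence 4) → 1 H
  atom 5: C, bond orders sum to 2 (valence 4) → 2 H
  atom 6: C, bond orders sum to 4 (valence 4) → 0 H
  atom 7: O, bond orders sum to 2 (valence 2) → 0 H
  atom 8: C, bond orders sum to 2 (valence 4) → 2 H
  atom 9: C, bond orders sum to 4 (valence 4) → 0 H
  atom 10: N, bond orders sum to 1 (valence 3) → 2 H
  atom 11: O, bond orders sum to 2 (valence 2) → 0 H
Totals → C:8, H:13, N:1, O:2.

C8H13NO2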